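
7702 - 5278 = 2424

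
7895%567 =524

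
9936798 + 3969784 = 13906582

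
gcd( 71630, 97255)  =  5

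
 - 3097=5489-8586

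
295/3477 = 295/3477 = 0.08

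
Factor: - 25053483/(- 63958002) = 2^ ( - 1) *7^1*13^1*91771^1 *10659667^ ( - 1 ) =8351161/21319334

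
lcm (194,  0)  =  0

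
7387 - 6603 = 784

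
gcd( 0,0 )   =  0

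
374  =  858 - 484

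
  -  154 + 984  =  830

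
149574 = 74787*2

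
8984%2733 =785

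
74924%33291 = 8342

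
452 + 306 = 758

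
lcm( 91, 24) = 2184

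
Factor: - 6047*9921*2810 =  - 2^1*3^1*5^1*281^1 *3307^1*6047^1 = - 168578326470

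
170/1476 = 85/738 = 0.12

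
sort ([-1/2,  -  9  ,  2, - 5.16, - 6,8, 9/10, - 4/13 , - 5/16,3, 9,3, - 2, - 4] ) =[ - 9,-6, - 5.16 , - 4,-2, -1/2, - 5/16, - 4/13,9/10,2,  3, 3, 8 , 9] 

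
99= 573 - 474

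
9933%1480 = 1053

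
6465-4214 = 2251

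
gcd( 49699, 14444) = 1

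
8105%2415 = 860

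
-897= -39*23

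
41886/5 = 8377+1/5  =  8377.20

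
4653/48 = 1551/16 = 96.94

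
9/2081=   9/2081 = 0.00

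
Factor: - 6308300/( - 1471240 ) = 2^( - 1 )*5^1 * 199^1*317^1 * 36781^( - 1 ) = 315415/73562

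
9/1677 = 3/559 = 0.01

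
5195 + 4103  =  9298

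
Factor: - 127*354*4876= - 219215208 = -2^3*3^1*23^1 * 53^1 * 59^1*127^1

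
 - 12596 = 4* (  -  3149 ) 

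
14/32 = 7/16 = 0.44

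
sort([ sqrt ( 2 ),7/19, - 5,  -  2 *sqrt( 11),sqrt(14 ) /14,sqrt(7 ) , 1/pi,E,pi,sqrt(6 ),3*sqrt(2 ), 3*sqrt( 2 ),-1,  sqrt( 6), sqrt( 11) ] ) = [ - 2*sqrt( 11),-5, - 1,sqrt( 14 ) /14, 1/pi,7/19,sqrt ( 2 ), sqrt(6), sqrt(6),sqrt(7),E,pi, sqrt(11 ),3*sqrt(2),  3*sqrt(2 )] 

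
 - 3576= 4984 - 8560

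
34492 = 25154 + 9338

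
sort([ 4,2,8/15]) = [8/15,2, 4]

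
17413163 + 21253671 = 38666834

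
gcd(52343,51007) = 1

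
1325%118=27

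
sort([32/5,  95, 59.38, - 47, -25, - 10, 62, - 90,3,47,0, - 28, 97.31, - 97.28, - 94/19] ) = [-97.28, - 90, - 47, - 28, - 25 ,-10, - 94/19,0, 3,  32/5,47, 59.38,  62, 95, 97.31 ]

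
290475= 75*3873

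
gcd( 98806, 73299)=1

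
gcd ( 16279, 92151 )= 1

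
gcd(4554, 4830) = 138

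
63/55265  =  9/7895 = 0.00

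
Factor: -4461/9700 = -2^( - 2 )*3^1*5^(-2)*97^(-1)*1487^1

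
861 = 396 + 465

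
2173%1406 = 767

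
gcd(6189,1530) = 3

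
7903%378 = 343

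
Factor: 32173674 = 2^1 * 3^1*13^1*397^1*1039^1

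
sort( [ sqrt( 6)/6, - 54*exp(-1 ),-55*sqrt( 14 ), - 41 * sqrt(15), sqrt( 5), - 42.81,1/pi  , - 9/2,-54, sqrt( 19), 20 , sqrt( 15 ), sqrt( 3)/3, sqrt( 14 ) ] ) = [ - 55 * sqrt(14 ), - 41*sqrt( 15 ), - 54,-42.81, - 54*exp(- 1 ), - 9/2, 1/pi, sqrt( 6)/6,sqrt( 3) /3  ,  sqrt( 5 ),  sqrt( 14 ), sqrt ( 15 ), sqrt(  19), 20 ]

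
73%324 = 73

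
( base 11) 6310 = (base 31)8LL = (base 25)D9A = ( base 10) 8360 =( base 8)20250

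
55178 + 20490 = 75668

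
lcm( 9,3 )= 9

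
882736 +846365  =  1729101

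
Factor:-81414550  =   - 2^1*5^2*7^1*457^1*509^1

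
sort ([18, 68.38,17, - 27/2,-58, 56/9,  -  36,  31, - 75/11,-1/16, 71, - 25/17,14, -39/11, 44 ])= [ -58, - 36, - 27/2, - 75/11, - 39/11, - 25/17,-1/16, 56/9,14, 17,18, 31,44,68.38 , 71]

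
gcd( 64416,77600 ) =32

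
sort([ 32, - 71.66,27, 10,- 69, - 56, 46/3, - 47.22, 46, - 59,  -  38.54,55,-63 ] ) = [ - 71.66, - 69, - 63, - 59, - 56, - 47.22, - 38.54, 10, 46/3,27, 32, 46, 55] 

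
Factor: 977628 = 2^2 * 3^1*257^1 * 317^1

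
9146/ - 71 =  - 129  +  13/71 = - 128.82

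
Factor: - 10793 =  - 43^1*251^1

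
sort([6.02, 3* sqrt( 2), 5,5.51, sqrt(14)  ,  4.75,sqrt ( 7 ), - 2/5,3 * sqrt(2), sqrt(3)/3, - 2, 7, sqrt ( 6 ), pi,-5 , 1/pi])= [ - 5,-2, - 2/5, 1/pi , sqrt(3)/3,  sqrt(6),sqrt( 7), pi, sqrt(14 ) , 3*sqrt( 2), 3*sqrt(2), 4.75, 5, 5.51, 6.02, 7 ]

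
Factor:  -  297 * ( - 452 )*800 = 2^7*3^3*5^2*11^1 * 113^1  =  107395200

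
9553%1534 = 349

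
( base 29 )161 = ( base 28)188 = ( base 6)4412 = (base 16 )3F8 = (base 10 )1016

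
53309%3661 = 2055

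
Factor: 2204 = 2^2*19^1*29^1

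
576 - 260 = 316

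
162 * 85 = 13770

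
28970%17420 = 11550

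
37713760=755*49952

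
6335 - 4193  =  2142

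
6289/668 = 9 + 277/668 = 9.41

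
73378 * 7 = 513646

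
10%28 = 10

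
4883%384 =275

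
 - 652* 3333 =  - 2173116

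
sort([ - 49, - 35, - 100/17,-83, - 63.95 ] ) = [ - 83, - 63.95, - 49, - 35, - 100/17]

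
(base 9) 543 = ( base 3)121110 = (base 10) 444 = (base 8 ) 674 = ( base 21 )103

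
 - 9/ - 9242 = 9/9242 = 0.00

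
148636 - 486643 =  - 338007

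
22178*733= 16256474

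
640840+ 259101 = 899941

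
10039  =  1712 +8327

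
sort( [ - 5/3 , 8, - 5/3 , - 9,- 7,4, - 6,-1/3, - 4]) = [ - 9, - 7, - 6,  -  4, - 5/3,  -  5/3, - 1/3, 4,8 ] 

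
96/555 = 32/185 = 0.17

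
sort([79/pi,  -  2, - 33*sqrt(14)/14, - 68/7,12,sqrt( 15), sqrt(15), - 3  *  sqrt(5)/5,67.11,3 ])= [  -  68/7, - 33 * sqrt(14)/14,-2, - 3*sqrt(5)/5, 3, sqrt(15), sqrt( 15),12,79/pi,67.11]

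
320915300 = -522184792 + 843100092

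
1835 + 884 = 2719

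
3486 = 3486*1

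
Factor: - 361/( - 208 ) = 2^( - 4)*13^( - 1 ) * 19^2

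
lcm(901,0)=0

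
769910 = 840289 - 70379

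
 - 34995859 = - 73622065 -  - 38626206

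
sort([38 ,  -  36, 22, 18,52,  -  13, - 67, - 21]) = [-67, - 36, -21, - 13,18, 22,38, 52]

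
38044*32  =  1217408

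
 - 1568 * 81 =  - 127008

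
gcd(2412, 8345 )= 1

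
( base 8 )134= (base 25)3H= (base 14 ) 68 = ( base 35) 2m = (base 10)92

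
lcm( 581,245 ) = 20335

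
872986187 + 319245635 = 1192231822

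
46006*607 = 27925642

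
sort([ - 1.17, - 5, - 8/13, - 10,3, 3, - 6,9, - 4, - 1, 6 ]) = [ - 10 , - 6, - 5, - 4,-1.17, - 1,-8/13, 3,3, 6,9 ]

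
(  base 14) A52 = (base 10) 2032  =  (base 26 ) 304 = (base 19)5bi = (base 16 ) 7f0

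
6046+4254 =10300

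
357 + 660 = 1017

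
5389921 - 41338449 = -35948528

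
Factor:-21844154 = - 2^1 * 10922077^1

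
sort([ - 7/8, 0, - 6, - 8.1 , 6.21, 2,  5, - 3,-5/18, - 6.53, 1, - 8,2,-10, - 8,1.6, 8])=[ - 10 ,  -  8.1, - 8, - 8, - 6.53,  -  6, - 3, - 7/8, - 5/18,0, 1, 1.6,2, 2, 5,6.21, 8] 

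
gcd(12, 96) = 12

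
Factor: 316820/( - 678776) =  - 365/782=- 2^( - 1 )*5^1*17^(  -  1 )*23^( - 1 )*73^1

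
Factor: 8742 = 2^1 *3^1*31^1*47^1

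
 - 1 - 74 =  -  75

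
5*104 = 520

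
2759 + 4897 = 7656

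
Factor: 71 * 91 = 7^1*13^1 *71^1 = 6461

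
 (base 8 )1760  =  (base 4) 33300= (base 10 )1008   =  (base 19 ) 2F1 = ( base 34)tm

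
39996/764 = 52+67/191 = 52.35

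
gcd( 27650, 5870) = 10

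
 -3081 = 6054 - 9135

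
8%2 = 0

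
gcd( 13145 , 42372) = 11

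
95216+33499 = 128715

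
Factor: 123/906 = 41/302  =  2^( - 1) *41^1*151^( - 1 ) 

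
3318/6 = 553 = 553.00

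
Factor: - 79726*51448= -2^4 *59^1*109^1*39863^1 = -  4101743248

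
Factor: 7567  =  7^1*23^1*47^1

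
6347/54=6347/54 =117.54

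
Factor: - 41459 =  - 11^1*3769^1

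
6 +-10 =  - 4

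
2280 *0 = 0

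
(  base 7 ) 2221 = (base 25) 16o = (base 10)799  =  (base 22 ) 1e7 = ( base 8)1437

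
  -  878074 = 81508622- 82386696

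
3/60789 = 1/20263 = 0.00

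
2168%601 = 365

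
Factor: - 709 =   -  709^1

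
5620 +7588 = 13208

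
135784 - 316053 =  - 180269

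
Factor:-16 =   -  2^4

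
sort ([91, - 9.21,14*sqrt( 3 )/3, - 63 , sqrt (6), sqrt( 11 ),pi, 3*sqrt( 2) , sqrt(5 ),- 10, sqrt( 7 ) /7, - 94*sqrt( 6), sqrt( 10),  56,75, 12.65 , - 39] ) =[ - 94*sqrt (6), - 63, - 39 , - 10,-9.21 , sqrt(7)/7, sqrt (5), sqrt( 6),pi , sqrt(10 ), sqrt (11 ),3 * sqrt( 2 ), 14*sqrt ( 3)/3, 12.65, 56,75, 91 ] 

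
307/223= 1 + 84/223 = 1.38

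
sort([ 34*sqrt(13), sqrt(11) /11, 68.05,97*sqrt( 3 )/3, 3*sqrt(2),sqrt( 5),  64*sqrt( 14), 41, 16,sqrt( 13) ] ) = [ sqrt( 11 )/11, sqrt(5), sqrt( 13 ), 3*  sqrt( 2),  16, 41 , 97*sqrt(3) /3, 68.05, 34*sqrt(13 ),  64 * sqrt(14)]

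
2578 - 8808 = -6230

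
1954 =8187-6233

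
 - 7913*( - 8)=63304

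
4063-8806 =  - 4743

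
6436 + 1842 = 8278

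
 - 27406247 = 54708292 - 82114539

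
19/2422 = 19/2422 = 0.01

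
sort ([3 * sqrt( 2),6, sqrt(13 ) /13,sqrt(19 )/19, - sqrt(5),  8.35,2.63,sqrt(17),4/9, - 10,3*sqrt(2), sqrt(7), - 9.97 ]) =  [ - 10, - 9.97, - sqrt(5)  ,  sqrt( 19)/19,sqrt(13 ) /13,4/9,2.63, sqrt( 7),sqrt(17 ),3 * sqrt( 2), 3* sqrt( 2),  6,8.35 ]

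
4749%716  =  453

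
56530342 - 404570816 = - 348040474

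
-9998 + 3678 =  -6320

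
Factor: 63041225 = 5^2*13^2*43^1*347^1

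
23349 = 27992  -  4643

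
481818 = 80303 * 6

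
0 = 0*865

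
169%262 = 169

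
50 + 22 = 72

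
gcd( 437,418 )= 19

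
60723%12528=10611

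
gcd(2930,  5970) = 10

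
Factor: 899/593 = 29^1*31^1 * 593^(- 1 ) 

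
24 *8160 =195840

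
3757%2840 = 917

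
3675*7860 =28885500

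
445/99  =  445/99 = 4.49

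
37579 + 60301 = 97880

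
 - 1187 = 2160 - 3347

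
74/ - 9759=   -74/9759 = - 0.01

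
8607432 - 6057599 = 2549833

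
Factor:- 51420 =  - 2^2  *3^1*5^1 *857^1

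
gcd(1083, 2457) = 3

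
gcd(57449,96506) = 1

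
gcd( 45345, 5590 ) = 5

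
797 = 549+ 248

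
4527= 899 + 3628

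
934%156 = 154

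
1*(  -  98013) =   -  98013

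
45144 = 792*57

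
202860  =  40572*5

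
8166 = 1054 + 7112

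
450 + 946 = 1396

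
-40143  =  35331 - 75474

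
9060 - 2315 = 6745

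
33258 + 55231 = 88489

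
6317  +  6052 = 12369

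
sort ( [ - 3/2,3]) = [ -3/2,3]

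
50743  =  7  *7249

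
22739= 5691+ 17048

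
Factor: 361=19^2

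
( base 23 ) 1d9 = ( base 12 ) 599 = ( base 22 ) 1g1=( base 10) 837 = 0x345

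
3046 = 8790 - 5744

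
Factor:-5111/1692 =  - 2^( - 2)*3^(-2)*19^1*47^ (- 1)*269^1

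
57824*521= 30126304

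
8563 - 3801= 4762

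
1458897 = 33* 44209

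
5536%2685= 166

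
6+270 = 276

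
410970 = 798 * 515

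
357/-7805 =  - 1 + 1064/1115 =-  0.05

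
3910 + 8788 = 12698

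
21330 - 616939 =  - 595609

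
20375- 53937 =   -  33562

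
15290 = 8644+6646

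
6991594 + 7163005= 14154599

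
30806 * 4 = 123224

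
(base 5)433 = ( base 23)53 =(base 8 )166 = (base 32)3M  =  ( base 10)118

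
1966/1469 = 1966/1469 = 1.34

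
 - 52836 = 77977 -130813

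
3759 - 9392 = -5633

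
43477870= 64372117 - 20894247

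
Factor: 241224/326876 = 2^1*3^1*11^( - 1) * 17^( - 1 ) * 23^1 = 138/187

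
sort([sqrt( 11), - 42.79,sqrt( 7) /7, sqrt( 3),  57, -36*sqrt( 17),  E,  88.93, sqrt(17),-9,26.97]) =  [-36*sqrt ( 17), - 42.79, - 9,  sqrt ( 7)/7,sqrt(3 ),E, sqrt(11 ),sqrt(17) , 26.97, 57 , 88.93 ]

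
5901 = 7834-1933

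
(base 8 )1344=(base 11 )613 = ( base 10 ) 740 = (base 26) 12c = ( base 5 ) 10430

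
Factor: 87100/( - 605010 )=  - 130/903 = - 2^1*3^( - 1) * 5^1*7^ ( - 1 )*13^1*43^( - 1) 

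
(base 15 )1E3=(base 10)438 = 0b110110110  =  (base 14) 234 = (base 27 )g6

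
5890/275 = 1178/55 = 21.42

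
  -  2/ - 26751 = 2/26751 = 0.00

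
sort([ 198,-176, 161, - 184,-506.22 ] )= [ - 506.22, - 184, - 176 , 161,198] 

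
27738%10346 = 7046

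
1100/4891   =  1100/4891=0.22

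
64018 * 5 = 320090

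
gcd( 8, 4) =4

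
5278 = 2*2639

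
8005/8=1000 + 5/8 = 1000.62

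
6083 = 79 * 77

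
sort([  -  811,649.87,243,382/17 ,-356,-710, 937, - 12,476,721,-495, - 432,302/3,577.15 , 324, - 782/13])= [ - 811 ,-710, - 495, - 432, - 356,-782/13, - 12,382/17 , 302/3, 243,324,476,577.15,649.87, 721,937]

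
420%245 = 175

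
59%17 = 8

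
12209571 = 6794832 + 5414739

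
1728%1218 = 510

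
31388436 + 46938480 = 78326916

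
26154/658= 39 + 246/329 = 39.75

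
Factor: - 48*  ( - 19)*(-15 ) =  - 13680=- 2^4*3^2*5^1*19^1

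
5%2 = 1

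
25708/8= 6427/2 = 3213.50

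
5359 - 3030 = 2329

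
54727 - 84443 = -29716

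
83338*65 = 5416970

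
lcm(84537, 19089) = 591759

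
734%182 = 6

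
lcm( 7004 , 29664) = 504288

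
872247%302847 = 266553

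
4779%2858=1921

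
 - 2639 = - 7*377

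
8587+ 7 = 8594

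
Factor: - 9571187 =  - 17^1*563011^1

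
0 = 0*9325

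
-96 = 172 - 268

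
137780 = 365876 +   -  228096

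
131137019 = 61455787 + 69681232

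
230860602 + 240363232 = 471223834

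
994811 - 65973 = 928838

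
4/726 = 2/363 = 0.01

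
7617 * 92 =700764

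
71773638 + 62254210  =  134027848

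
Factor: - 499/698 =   -  2^(  -  1)*349^( - 1)*499^1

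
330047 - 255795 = 74252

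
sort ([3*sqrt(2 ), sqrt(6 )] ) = [ sqrt( 6 ), 3*sqrt(2)]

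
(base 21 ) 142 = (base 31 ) H0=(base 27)JE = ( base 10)527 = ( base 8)1017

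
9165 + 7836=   17001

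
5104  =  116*44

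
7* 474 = 3318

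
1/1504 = 1/1504  =  0.00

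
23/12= 1 + 11/12 =1.92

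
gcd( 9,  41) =1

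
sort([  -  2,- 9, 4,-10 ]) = [ - 10,-9, - 2, 4 ]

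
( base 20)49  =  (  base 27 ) 38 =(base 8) 131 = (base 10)89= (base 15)5e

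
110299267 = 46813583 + 63485684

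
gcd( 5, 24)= 1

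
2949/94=2949/94 = 31.37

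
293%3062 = 293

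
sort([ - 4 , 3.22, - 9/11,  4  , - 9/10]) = [-4 ,- 9/10, - 9/11 , 3.22,4 ] 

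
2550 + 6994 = 9544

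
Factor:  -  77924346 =-2^1 * 3^1 * 71^1*182921^1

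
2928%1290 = 348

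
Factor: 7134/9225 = 2^1*3^( - 1)  *  5^( - 2) * 29^1=58/75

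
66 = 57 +9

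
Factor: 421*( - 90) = - 2^1*3^2*5^1 *421^1 =- 37890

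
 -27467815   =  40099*(-685 ) 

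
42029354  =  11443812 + 30585542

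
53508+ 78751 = 132259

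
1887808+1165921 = 3053729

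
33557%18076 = 15481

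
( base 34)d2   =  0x1bc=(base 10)444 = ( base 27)gc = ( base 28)FO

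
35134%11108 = 1810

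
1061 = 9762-8701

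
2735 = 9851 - 7116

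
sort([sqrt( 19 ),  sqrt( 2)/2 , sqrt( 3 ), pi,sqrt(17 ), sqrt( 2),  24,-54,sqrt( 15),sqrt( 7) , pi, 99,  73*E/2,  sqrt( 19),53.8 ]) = [ - 54 , sqrt(2) /2,sqrt( 2),  sqrt( 3), sqrt( 7 ),pi,  pi, sqrt ( 15) , sqrt(17), sqrt( 19 ) , sqrt (19), 24, 53.8,  99 , 73*E/2 ]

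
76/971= 76/971 =0.08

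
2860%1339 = 182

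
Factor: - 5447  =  -13^1 * 419^1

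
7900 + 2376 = 10276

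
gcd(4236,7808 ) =4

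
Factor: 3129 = 3^1*7^1*149^1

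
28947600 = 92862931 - 63915331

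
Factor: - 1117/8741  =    -  1117^1*8741^( - 1 )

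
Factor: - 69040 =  -2^4 * 5^1*863^1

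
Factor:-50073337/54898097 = -541^1 * 2687^(-1)*20431^( -1)*92557^1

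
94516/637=94516/637 = 148.38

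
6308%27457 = 6308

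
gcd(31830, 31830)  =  31830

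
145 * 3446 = 499670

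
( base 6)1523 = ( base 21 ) JC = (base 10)411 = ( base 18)14F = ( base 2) 110011011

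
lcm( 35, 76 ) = 2660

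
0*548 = 0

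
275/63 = 275/63 = 4.37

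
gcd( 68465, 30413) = 1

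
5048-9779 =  - 4731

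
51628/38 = 1358+12/19 =1358.63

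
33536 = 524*64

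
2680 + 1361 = 4041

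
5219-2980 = 2239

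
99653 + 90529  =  190182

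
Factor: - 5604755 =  - 5^1 * 13^1*23^2 * 163^1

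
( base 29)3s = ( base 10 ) 115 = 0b1110011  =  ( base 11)A5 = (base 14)83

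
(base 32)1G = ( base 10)48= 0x30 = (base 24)20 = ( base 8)60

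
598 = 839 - 241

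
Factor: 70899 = 3^1*23633^1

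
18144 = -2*( - 9072 ) 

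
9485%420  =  245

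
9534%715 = 239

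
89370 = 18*4965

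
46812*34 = 1591608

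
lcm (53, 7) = 371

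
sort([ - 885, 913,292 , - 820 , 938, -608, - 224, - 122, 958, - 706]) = [ - 885,- 820, - 706, - 608, - 224, - 122,292, 913,938, 958 ] 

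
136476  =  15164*9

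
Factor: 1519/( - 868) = -7/4  =  - 2^( - 2) * 7^1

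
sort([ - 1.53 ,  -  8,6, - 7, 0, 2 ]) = [ - 8, - 7,-1.53,0, 2 , 6 ] 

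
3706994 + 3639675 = 7346669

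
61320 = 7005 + 54315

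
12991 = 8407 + 4584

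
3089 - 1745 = 1344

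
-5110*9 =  - 45990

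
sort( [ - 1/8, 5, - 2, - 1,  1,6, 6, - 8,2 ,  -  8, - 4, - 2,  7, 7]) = [ - 8, - 8, - 4, - 2,  -  2, - 1, - 1/8 , 1, 2,5, 6 , 6,7,7] 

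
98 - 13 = 85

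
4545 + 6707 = 11252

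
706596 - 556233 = 150363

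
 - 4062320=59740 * ( -68)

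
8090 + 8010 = 16100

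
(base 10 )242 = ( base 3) 22222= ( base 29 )8A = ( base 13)158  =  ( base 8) 362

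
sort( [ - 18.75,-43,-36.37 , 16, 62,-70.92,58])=[ - 70.92 , - 43, - 36.37 , - 18.75,16,58,62]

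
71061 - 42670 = 28391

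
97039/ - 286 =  - 340+201/286 = - 339.30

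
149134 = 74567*2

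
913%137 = 91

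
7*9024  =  63168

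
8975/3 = 2991+2/3 = 2991.67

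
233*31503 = 7340199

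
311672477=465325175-153652698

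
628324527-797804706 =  - 169480179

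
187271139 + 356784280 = 544055419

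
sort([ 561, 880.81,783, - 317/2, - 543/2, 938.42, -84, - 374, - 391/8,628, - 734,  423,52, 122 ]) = [ - 734, - 374, - 543/2, - 317/2, - 84, - 391/8,52, 122,423 , 561,628  ,  783, 880.81, 938.42 ] 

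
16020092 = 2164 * 7403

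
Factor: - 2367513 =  - 3^2*233^1 * 1129^1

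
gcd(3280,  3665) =5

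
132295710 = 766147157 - 633851447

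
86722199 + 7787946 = 94510145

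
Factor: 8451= 3^3*313^1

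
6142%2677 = 788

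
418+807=1225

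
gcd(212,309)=1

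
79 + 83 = 162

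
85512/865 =85512/865  =  98.86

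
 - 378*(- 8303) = 3138534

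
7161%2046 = 1023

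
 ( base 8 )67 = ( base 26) 23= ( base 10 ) 55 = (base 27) 21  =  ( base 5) 210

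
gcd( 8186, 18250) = 2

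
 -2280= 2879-5159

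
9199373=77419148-68219775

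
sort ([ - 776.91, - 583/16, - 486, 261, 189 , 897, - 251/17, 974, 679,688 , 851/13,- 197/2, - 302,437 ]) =[ - 776.91, - 486, - 302, - 197/2,-583/16 ,  -  251/17,851/13, 189, 261,437, 679, 688,897, 974 ]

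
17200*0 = 0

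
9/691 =9/691 =0.01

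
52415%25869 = 677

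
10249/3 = 3416 + 1/3=3416.33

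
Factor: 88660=2^2 * 5^1*11^1 * 13^1*31^1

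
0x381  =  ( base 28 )141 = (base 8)1601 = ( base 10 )897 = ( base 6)4053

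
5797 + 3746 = 9543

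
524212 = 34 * 15418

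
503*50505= 25404015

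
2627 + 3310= 5937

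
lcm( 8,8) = 8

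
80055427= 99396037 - 19340610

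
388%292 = 96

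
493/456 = 1 + 37/456 = 1.08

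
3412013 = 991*3443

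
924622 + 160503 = 1085125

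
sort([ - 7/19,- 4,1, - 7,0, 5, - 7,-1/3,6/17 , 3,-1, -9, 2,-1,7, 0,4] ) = [-9, - 7, - 7, - 4 , - 1, - 1, - 7/19, - 1/3, 0,  0,6/17,1 , 2, 3 , 4,5,7 ] 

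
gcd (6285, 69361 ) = 1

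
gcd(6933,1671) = 3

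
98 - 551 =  - 453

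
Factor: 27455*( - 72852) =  - 2^2*3^1*5^1*13^1 *17^2*19^1 * 467^1 = -2000151660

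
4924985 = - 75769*( - 65)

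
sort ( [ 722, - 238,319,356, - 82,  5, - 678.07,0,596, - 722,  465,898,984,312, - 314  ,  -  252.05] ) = [-722, - 678.07, - 314, - 252.05,-238, - 82,0, 5,312,319 , 356,465,596,722,898,984] 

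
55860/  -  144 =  -388  +  1/12 = - 387.92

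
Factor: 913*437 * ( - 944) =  - 376638064 = -2^4*11^1*19^1*23^1*59^1*83^1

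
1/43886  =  1/43886 = 0.00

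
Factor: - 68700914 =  - 2^1  *163^1*210739^1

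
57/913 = 57/913 = 0.06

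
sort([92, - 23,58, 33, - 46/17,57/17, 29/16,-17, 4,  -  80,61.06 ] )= [ - 80, - 23,  -  17, - 46/17,29/16, 57/17,4,33, 58, 61.06, 92]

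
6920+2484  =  9404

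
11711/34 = 344+15/34= 344.44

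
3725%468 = 449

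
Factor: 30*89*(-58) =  -2^2*3^1*5^1*29^1 * 89^1 = - 154860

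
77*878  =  67606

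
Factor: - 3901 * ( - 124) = 483724 = 2^2*31^1 * 47^1*83^1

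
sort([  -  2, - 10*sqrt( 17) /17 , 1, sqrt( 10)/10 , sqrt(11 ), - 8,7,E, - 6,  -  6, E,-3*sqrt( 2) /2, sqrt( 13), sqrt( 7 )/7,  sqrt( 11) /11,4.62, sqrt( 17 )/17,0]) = [ - 8,-6,- 6, - 10*sqrt(17) /17, - 3  *sqrt (2) /2, - 2, 0,sqrt(17)/17,sqrt(11) /11, sqrt( 10)/10,  sqrt( 7 ) /7,1,E,E,sqrt(11), sqrt( 13),4.62,7] 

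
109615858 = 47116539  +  62499319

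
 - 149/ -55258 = 149/55258=0.00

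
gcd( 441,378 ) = 63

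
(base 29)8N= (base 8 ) 377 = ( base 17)F0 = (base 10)255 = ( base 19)d8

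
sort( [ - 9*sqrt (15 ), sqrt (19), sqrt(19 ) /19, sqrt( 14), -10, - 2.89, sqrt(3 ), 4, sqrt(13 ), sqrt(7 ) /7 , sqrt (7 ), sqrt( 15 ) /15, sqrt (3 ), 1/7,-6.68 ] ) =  [ - 9*sqrt( 15 ), - 10, - 6.68, - 2.89, 1/7,  sqrt(19 )/19,sqrt( 15 )/15 , sqrt( 7)/7,sqrt(3),  sqrt(3 ),sqrt(7) , sqrt( 13),  sqrt( 14 ),4, sqrt (19 ) ] 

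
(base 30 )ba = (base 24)e4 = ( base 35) 9p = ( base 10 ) 340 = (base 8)524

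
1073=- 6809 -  - 7882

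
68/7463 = 4/439 = 0.01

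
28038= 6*4673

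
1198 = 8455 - 7257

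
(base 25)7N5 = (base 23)98A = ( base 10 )4955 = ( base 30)5F5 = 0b1001101011011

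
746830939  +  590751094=1337582033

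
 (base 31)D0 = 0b110010011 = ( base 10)403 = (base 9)487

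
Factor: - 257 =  - 257^1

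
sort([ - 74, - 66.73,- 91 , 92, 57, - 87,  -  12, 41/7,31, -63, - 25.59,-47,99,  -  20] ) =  [ - 91, - 87,-74, - 66.73,  -  63, - 47 , - 25.59, - 20, - 12,41/7, 31,57, 92, 99 ] 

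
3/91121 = 3/91121 = 0.00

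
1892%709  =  474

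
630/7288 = 315/3644= 0.09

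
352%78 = 40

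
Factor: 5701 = 5701^1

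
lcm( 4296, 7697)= 184728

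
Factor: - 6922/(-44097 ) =2^1*3^( -1)*3461^1*14699^(-1) 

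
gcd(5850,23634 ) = 234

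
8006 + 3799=11805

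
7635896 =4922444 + 2713452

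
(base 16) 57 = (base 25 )3C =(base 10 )87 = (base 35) 2h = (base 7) 153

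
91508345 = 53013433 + 38494912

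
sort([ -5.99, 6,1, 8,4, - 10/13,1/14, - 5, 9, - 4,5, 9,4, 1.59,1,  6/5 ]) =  [ - 5.99,-5, - 4,-10/13,1/14,1,1,6/5,1.59, 4, 4,5, 6, 8, 9,  9 ] 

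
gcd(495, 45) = 45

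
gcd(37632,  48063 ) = 3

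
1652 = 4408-2756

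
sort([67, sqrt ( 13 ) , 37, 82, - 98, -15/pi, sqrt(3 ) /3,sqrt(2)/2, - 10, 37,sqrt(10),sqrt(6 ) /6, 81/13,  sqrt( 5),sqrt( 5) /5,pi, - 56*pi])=[ - 56 * pi,- 98, - 10 , - 15/pi,  sqrt (6 )/6,sqrt(5)/5,sqrt(3 ) /3,sqrt ( 2 ) /2,sqrt(5),pi,sqrt(10), sqrt(13 ),81/13,  37 , 37, 67,82 ]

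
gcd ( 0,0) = 0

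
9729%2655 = 1764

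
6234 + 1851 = 8085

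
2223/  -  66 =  - 741/22 = - 33.68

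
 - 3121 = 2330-5451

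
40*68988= 2759520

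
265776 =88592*3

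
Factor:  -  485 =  - 5^1 * 97^1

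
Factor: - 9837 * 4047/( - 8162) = 2^( - 1 )*3^3*7^( - 1 )*11^ ( - 1) * 19^1  *  53^ ( - 1)* 71^1*1093^1 = 39810339/8162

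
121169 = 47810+73359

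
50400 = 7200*7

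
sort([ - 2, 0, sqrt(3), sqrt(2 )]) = [-2,0, sqrt( 2 ), sqrt(3)] 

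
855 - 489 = 366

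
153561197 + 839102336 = 992663533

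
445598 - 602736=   -157138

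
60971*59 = 3597289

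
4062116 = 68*59737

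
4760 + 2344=7104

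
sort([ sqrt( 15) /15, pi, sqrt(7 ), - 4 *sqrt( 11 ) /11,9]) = [-4  *  sqrt(11 )/11,sqrt (15)/15, sqrt ( 7 ), pi, 9]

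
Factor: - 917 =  - 7^1*131^1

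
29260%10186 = 8888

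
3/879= 1/293 = 0.00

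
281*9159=2573679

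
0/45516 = 0 = 0.00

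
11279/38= 11279/38=   296.82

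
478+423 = 901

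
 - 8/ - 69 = 8/69 = 0.12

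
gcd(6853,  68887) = 7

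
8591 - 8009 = 582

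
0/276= 0 = 0.00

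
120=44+76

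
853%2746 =853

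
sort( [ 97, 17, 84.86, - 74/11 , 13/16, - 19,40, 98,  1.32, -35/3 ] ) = [ - 19, - 35/3,  -  74/11, 13/16 , 1.32, 17, 40,84.86, 97,98] 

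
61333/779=78+571/779 = 78.73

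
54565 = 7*7795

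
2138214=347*6162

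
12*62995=755940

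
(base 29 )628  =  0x13f8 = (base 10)5112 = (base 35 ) 462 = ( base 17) 10BC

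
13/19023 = 13/19023 = 0.00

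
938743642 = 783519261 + 155224381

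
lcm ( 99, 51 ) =1683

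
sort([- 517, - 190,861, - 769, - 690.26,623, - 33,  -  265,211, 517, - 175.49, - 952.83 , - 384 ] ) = [  -  952.83, - 769, - 690.26, - 517, - 384, - 265, - 190, - 175.49,-33,211,517,623,861] 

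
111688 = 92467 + 19221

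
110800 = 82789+28011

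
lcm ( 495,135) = 1485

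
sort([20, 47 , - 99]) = [-99 , 20, 47]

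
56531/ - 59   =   - 959 + 50/59 = -958.15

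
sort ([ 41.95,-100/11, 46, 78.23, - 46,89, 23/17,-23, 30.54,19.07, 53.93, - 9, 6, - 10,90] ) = [ - 46  , - 23,-10,-100/11, - 9, 23/17,6,19.07, 30.54, 41.95,46, 53.93 , 78.23,  89, 90 ]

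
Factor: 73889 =37^1*1997^1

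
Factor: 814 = 2^1*11^1 *37^1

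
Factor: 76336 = 2^4*13^1*367^1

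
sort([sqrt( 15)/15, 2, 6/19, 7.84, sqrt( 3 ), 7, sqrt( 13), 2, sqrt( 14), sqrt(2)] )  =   [ sqrt( 15)/15,  6/19,  sqrt( 2), sqrt( 3 ),  2,2, sqrt( 13),  sqrt( 14 ), 7, 7.84]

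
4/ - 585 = - 4/585 = - 0.01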